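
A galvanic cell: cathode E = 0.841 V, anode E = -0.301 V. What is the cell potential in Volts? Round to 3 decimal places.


Standard cell potential: E_cell = E_cathode - E_anode.
E_cell = 0.841 - (-0.301)
E_cell = 1.142 V, rounded to 3 dp:

1.142 V


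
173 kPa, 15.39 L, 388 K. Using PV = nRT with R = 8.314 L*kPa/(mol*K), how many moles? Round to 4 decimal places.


PV = nRT, solve for n = PV / (RT).
PV = 173 * 15.39 = 2662.47
RT = 8.314 * 388 = 3225.832
n = 2662.47 / 3225.832
n = 0.82535916 mol, rounded to 4 dp:

0.8254 mol


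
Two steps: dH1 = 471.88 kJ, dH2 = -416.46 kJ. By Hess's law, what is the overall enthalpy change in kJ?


Hess's law: enthalpy is a state function, so add the step enthalpies.
dH_total = dH1 + dH2 = 471.88 + (-416.46)
dH_total = 55.42 kJ:

55.42 kJ


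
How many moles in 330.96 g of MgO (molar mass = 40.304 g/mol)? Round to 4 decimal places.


n = mass / M
n = 330.96 / 40.304
n = 8.2115919 mol, rounded to 4 dp:

8.2116 mol


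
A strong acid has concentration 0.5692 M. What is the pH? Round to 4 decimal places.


A strong acid dissociates completely, so [H+] equals the given concentration.
pH = -log10([H+]) = -log10(0.5692)
pH = 0.24473511, rounded to 4 dp:

0.2447


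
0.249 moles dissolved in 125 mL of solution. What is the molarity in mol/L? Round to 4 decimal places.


Convert volume to liters: V_L = V_mL / 1000.
V_L = 125 / 1000 = 0.125 L
M = n / V_L = 0.249 / 0.125
M = 1.992 mol/L, rounded to 4 dp:

1.9920 mol/L


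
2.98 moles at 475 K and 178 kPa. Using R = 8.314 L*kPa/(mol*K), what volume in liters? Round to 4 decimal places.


PV = nRT, solve for V = nRT / P.
nRT = 2.98 * 8.314 * 475 = 11768.467
V = 11768.467 / 178
V = 66.11498315 L, rounded to 4 dp:

66.1150 L


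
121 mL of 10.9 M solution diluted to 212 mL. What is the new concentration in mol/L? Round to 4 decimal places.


Dilution: M1*V1 = M2*V2, solve for M2.
M2 = M1*V1 / V2
M2 = 10.9 * 121 / 212
M2 = 1318.9 / 212
M2 = 6.22122642 mol/L, rounded to 4 dp:

6.2212 mol/L


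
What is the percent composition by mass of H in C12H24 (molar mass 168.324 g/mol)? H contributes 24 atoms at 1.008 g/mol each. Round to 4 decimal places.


pct = 100 * (n_elem * M_elem) / M_total
mass_contribution = 24 * 1.008 = 24.192 g/mol
pct = 100 * 24.192 / 168.324
pct = 14.37228203 %, rounded to 4 dp:

14.3723 %


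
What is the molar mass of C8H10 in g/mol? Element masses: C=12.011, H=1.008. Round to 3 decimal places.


M = sum(count * atomic_mass) over atoms.
M = 8*12.011 + 10*1.008
M = 96.088 + 10.08
M = 106.168 g/mol, rounded to 3 dp:

106.168 g/mol


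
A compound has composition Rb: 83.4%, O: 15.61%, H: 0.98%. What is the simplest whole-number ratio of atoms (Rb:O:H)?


Assume 100 g of compound, divide each mass% by atomic mass to get moles, then normalize by the smallest to get a raw atom ratio.
Moles per 100 g: Rb: 83.4/85.468 = 0.9758, O: 15.61/15.999 = 0.9757, H: 0.98/1.008 = 0.9722
Raw ratio (divide by min = 0.9722): Rb: 1.004, O: 1.004, H: 1.0
Multiply by 1 to clear fractions: Rb: 1.004 ~= 1, O: 1.004 ~= 1, H: 1.0 ~= 1
Reduce by GCD to get the simplest whole-number ratio:

1:1:1


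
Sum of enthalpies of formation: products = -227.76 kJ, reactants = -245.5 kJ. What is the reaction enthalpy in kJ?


dH_rxn = sum(dH_f products) - sum(dH_f reactants)
dH_rxn = -227.76 - (-245.5)
dH_rxn = 17.74 kJ:

17.74 kJ


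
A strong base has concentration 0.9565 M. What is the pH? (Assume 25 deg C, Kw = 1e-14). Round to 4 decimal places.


A strong base dissociates completely, so [OH-] equals the given concentration.
pOH = -log10([OH-]) = -log10(0.9565) = 0.019315
pH = 14 - pOH = 14 - 0.019315
pH = 13.980685, rounded to 4 dp:

13.9807


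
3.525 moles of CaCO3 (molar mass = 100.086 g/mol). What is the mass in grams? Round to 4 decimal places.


mass = n * M
mass = 3.525 * 100.086
mass = 352.80315 g, rounded to 4 dp:

352.8032 g


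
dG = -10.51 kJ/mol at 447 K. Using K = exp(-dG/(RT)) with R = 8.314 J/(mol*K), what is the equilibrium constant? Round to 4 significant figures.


dG is in kJ/mol; multiply by 1000 to match R in J/(mol*K).
RT = 8.314 * 447 = 3716.358 J/mol
exponent = -dG*1000 / (RT) = -(-10.51*1000) / 3716.358 = 2.82803756
K = exp(2.82803756)
K = 16.912239, rounded to 4 significant figures:

16.91


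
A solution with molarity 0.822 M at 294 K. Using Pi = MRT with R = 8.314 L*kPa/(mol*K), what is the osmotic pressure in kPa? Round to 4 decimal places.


Osmotic pressure (van't Hoff): Pi = M*R*T.
RT = 8.314 * 294 = 2444.316
Pi = 0.822 * 2444.316
Pi = 2009.227752 kPa, rounded to 4 dp:

2009.2278 kPa


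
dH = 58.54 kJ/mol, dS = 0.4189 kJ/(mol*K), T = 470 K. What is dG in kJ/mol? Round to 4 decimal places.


Gibbs: dG = dH - T*dS (consistent units, dS already in kJ/(mol*K)).
T*dS = 470 * 0.4189 = 196.883
dG = 58.54 - (196.883)
dG = -138.343 kJ/mol, rounded to 4 dp:

-138.3430 kJ/mol


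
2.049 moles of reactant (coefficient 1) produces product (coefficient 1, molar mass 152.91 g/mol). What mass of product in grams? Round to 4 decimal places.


Use the coefficient ratio to convert reactant moles to product moles, then multiply by the product's molar mass.
moles_P = moles_R * (coeff_P / coeff_R) = 2.049 * (1/1) = 2.049
mass_P = moles_P * M_P = 2.049 * 152.91
mass_P = 313.31259 g, rounded to 4 dp:

313.3126 g


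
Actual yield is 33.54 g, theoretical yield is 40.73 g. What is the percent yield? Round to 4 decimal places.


% yield = 100 * actual / theoretical
% yield = 100 * 33.54 / 40.73
% yield = 82.34716425 %, rounded to 4 dp:

82.3472 %


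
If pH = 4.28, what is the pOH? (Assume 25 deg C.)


At 25 deg C, pH + pOH = 14.
pOH = 14 - pH = 14 - 4.28
pOH = 9.72:

9.72


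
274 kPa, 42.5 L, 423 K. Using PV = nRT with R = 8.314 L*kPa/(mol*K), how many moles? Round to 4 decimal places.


PV = nRT, solve for n = PV / (RT).
PV = 274 * 42.5 = 11645.0
RT = 8.314 * 423 = 3516.822
n = 11645.0 / 3516.822
n = 3.31122815 mol, rounded to 4 dp:

3.3112 mol


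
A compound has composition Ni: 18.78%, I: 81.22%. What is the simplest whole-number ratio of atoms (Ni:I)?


Assume 100 g of compound, divide each mass% by atomic mass to get moles, then normalize by the smallest to get a raw atom ratio.
Moles per 100 g: Ni: 18.78/58.693 = 0.32, I: 81.22/126.904 = 0.64
Raw ratio (divide by min = 0.32): Ni: 1.0, I: 2.0
Multiply by 1 to clear fractions: Ni: 1.0 ~= 1, I: 2.0 ~= 2
Reduce by GCD to get the simplest whole-number ratio:

1:2


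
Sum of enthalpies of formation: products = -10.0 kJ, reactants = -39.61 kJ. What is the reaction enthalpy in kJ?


dH_rxn = sum(dH_f products) - sum(dH_f reactants)
dH_rxn = -10.0 - (-39.61)
dH_rxn = 29.61 kJ:

29.61 kJ


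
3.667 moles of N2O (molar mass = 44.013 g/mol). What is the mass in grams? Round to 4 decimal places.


mass = n * M
mass = 3.667 * 44.013
mass = 161.395671 g, rounded to 4 dp:

161.3957 g


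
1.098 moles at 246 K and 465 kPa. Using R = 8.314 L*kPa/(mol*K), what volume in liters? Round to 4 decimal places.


PV = nRT, solve for V = nRT / P.
nRT = 1.098 * 8.314 * 246 = 2245.6779
V = 2245.6779 / 465
V = 4.82941484 L, rounded to 4 dp:

4.8294 L


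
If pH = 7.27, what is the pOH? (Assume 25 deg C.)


At 25 deg C, pH + pOH = 14.
pOH = 14 - pH = 14 - 7.27
pOH = 6.73:

6.73


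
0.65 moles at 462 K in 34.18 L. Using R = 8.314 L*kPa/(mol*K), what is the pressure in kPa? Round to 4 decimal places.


PV = nRT, solve for P = nRT / V.
nRT = 0.65 * 8.314 * 462 = 2496.6942
P = 2496.6942 / 34.18
P = 73.04547104 kPa, rounded to 4 dp:

73.0455 kPa


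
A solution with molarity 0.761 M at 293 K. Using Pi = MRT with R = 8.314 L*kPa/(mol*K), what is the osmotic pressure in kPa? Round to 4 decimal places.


Osmotic pressure (van't Hoff): Pi = M*R*T.
RT = 8.314 * 293 = 2436.002
Pi = 0.761 * 2436.002
Pi = 1853.797522 kPa, rounded to 4 dp:

1853.7975 kPa


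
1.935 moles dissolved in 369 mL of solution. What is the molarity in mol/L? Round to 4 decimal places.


Convert volume to liters: V_L = V_mL / 1000.
V_L = 369 / 1000 = 0.369 L
M = n / V_L = 1.935 / 0.369
M = 5.24390244 mol/L, rounded to 4 dp:

5.2439 mol/L


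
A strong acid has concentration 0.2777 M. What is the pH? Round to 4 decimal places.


A strong acid dissociates completely, so [H+] equals the given concentration.
pH = -log10([H+]) = -log10(0.2777)
pH = 0.55642412, rounded to 4 dp:

0.5564


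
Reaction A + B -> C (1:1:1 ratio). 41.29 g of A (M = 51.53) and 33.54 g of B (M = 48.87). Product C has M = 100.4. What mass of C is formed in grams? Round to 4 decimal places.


Find moles of each reactant; the smaller value is the limiting reagent in a 1:1:1 reaction, so moles_C equals moles of the limiter.
n_A = mass_A / M_A = 41.29 / 51.53 = 0.801281 mol
n_B = mass_B / M_B = 33.54 / 48.87 = 0.686311 mol
Limiting reagent: B (smaller), n_limiting = 0.686311 mol
mass_C = n_limiting * M_C = 0.686311 * 100.4
mass_C = 68.9056244 g, rounded to 4 dp:

68.9056 g


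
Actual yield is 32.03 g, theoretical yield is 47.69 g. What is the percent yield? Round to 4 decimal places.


% yield = 100 * actual / theoretical
% yield = 100 * 32.03 / 47.69
% yield = 67.16292724 %, rounded to 4 dp:

67.1629 %


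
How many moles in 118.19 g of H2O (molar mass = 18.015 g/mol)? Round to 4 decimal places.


n = mass / M
n = 118.19 / 18.015
n = 6.56064391 mol, rounded to 4 dp:

6.5606 mol


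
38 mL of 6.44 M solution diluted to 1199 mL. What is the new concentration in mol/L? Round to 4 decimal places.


Dilution: M1*V1 = M2*V2, solve for M2.
M2 = M1*V1 / V2
M2 = 6.44 * 38 / 1199
M2 = 244.72 / 1199
M2 = 0.20410342 mol/L, rounded to 4 dp:

0.2041 mol/L


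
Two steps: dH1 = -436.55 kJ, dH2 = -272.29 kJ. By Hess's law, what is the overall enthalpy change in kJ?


Hess's law: enthalpy is a state function, so add the step enthalpies.
dH_total = dH1 + dH2 = -436.55 + (-272.29)
dH_total = -708.84 kJ:

-708.84 kJ


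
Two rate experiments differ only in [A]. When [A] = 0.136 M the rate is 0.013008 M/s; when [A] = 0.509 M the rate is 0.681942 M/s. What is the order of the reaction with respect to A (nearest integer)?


Rate is proportional to [A]^n, so rate2/rate1 = ([A]2/[A]1)^n. Take logs to solve for n.
rate2/rate1 = 0.681942 / 0.013008 = 52.4248
[A]2/[A]1 = 0.509 / 0.136 = 3.7426
n = ln(52.4248) / ln(3.7426) = 3.0
Nearest integer order:

3


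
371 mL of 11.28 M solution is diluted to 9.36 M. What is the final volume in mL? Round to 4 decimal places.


Dilution: M1*V1 = M2*V2, solve for V2.
V2 = M1*V1 / M2
V2 = 11.28 * 371 / 9.36
V2 = 4184.88 / 9.36
V2 = 447.1025641 mL, rounded to 4 dp:

447.1026 mL


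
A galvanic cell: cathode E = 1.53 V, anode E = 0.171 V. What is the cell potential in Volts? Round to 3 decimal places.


Standard cell potential: E_cell = E_cathode - E_anode.
E_cell = 1.53 - (0.171)
E_cell = 1.359 V, rounded to 3 dp:

1.359 V


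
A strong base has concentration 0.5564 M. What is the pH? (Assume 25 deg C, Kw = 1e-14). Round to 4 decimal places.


A strong base dissociates completely, so [OH-] equals the given concentration.
pOH = -log10([OH-]) = -log10(0.5564) = 0.254613
pH = 14 - pOH = 14 - 0.254613
pH = 13.745387, rounded to 4 dp:

13.7454


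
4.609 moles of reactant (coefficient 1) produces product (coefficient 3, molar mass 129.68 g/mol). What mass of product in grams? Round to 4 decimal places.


Use the coefficient ratio to convert reactant moles to product moles, then multiply by the product's molar mass.
moles_P = moles_R * (coeff_P / coeff_R) = 4.609 * (3/1) = 13.827
mass_P = moles_P * M_P = 13.827 * 129.68
mass_P = 1793.08536 g, rounded to 4 dp:

1793.0854 g


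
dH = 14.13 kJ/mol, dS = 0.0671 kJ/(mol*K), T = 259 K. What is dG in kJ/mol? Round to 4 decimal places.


Gibbs: dG = dH - T*dS (consistent units, dS already in kJ/(mol*K)).
T*dS = 259 * 0.0671 = 17.3789
dG = 14.13 - (17.3789)
dG = -3.2489 kJ/mol, rounded to 4 dp:

-3.2489 kJ/mol


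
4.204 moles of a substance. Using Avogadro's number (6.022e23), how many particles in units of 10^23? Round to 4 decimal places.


N = n * NA, then divide by 1e23 for the requested units.
N / 1e23 = n * 6.022
N / 1e23 = 4.204 * 6.022
N / 1e23 = 25.316488, rounded to 4 dp:

25.3165


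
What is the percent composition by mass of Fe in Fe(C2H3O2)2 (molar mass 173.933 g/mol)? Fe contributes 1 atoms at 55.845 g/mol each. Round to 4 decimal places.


pct = 100 * (n_elem * M_elem) / M_total
mass_contribution = 1 * 55.845 = 55.845 g/mol
pct = 100 * 55.845 / 173.933
pct = 32.1071907 %, rounded to 4 dp:

32.1072 %


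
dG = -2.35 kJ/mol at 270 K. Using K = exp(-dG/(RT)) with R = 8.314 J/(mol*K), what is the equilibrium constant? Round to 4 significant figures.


dG is in kJ/mol; multiply by 1000 to match R in J/(mol*K).
RT = 8.314 * 270 = 2244.78 J/mol
exponent = -dG*1000 / (RT) = -(-2.35*1000) / 2244.78 = 1.04687319
K = exp(1.04687319)
K = 2.8487297, rounded to 4 significant figures:

2.849


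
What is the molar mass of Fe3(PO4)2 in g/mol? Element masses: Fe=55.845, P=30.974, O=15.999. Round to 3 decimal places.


M = sum(count * atomic_mass) over atoms.
M = 3*55.845 + 2*30.974 + 8*15.999
M = 167.535 + 61.948 + 127.992
M = 357.475 g/mol, rounded to 3 dp:

357.475 g/mol


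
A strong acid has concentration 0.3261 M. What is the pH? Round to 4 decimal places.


A strong acid dissociates completely, so [H+] equals the given concentration.
pH = -log10([H+]) = -log10(0.3261)
pH = 0.4866492, rounded to 4 dp:

0.4866


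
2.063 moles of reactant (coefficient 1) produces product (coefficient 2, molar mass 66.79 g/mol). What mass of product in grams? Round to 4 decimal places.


Use the coefficient ratio to convert reactant moles to product moles, then multiply by the product's molar mass.
moles_P = moles_R * (coeff_P / coeff_R) = 2.063 * (2/1) = 4.126
mass_P = moles_P * M_P = 4.126 * 66.79
mass_P = 275.57554 g, rounded to 4 dp:

275.5755 g


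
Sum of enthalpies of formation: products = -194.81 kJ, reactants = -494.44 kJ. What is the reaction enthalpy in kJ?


dH_rxn = sum(dH_f products) - sum(dH_f reactants)
dH_rxn = -194.81 - (-494.44)
dH_rxn = 299.63 kJ:

299.63 kJ


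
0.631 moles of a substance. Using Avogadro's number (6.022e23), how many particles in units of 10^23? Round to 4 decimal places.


N = n * NA, then divide by 1e23 for the requested units.
N / 1e23 = n * 6.022
N / 1e23 = 0.631 * 6.022
N / 1e23 = 3.799882, rounded to 4 dp:

3.7999


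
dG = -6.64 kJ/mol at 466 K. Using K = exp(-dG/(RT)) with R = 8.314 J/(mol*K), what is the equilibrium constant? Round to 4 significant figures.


dG is in kJ/mol; multiply by 1000 to match R in J/(mol*K).
RT = 8.314 * 466 = 3874.324 J/mol
exponent = -dG*1000 / (RT) = -(-6.64*1000) / 3874.324 = 1.71384737
K = exp(1.71384737)
K = 5.5502744, rounded to 4 significant figures:

5.550


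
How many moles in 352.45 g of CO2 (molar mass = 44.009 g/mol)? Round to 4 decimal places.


n = mass / M
n = 352.45 / 44.009
n = 8.00858915 mol, rounded to 4 dp:

8.0086 mol


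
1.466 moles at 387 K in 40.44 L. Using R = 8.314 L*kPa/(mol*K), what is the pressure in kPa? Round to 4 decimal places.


PV = nRT, solve for P = nRT / V.
nRT = 1.466 * 8.314 * 387 = 4716.8814
P = 4716.8814 / 40.44
P = 116.63900593 kPa, rounded to 4 dp:

116.6390 kPa


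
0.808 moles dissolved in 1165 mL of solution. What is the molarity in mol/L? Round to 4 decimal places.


Convert volume to liters: V_L = V_mL / 1000.
V_L = 1165 / 1000 = 1.165 L
M = n / V_L = 0.808 / 1.165
M = 0.69356223 mol/L, rounded to 4 dp:

0.6936 mol/L


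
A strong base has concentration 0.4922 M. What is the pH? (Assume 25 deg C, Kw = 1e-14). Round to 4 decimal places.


A strong base dissociates completely, so [OH-] equals the given concentration.
pOH = -log10([OH-]) = -log10(0.4922) = 0.307858
pH = 14 - pOH = 14 - 0.307858
pH = 13.692142, rounded to 4 dp:

13.6921


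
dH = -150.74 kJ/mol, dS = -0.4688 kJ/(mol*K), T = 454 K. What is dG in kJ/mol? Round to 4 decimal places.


Gibbs: dG = dH - T*dS (consistent units, dS already in kJ/(mol*K)).
T*dS = 454 * -0.4688 = -212.8352
dG = -150.74 - (-212.8352)
dG = 62.0952 kJ/mol, rounded to 4 dp:

62.0952 kJ/mol


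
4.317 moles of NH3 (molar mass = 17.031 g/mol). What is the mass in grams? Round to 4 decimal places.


mass = n * M
mass = 4.317 * 17.031
mass = 73.522827 g, rounded to 4 dp:

73.5228 g


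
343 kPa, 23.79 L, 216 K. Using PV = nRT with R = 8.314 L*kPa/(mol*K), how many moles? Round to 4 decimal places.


PV = nRT, solve for n = PV / (RT).
PV = 343 * 23.79 = 8159.97
RT = 8.314 * 216 = 1795.824
n = 8159.97 / 1795.824
n = 4.54385842 mol, rounded to 4 dp:

4.5439 mol


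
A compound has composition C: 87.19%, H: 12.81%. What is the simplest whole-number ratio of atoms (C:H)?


Assume 100 g of compound, divide each mass% by atomic mass to get moles, then normalize by the smallest to get a raw atom ratio.
Moles per 100 g: C: 87.19/12.011 = 7.2592, H: 12.81/1.008 = 12.7083
Raw ratio (divide by min = 7.2592): C: 1.0, H: 1.751
Multiply by 4 to clear fractions: C: 4.0 ~= 4, H: 7.003 ~= 7
Reduce by GCD to get the simplest whole-number ratio:

4:7


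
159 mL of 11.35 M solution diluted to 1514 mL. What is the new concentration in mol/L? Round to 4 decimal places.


Dilution: M1*V1 = M2*V2, solve for M2.
M2 = M1*V1 / V2
M2 = 11.35 * 159 / 1514
M2 = 1804.65 / 1514
M2 = 1.1919749 mol/L, rounded to 4 dp:

1.1920 mol/L


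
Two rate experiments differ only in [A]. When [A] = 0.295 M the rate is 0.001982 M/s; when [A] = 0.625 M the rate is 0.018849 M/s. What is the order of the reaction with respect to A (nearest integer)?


Rate is proportional to [A]^n, so rate2/rate1 = ([A]2/[A]1)^n. Take logs to solve for n.
rate2/rate1 = 0.018849 / 0.001982 = 9.5101
[A]2/[A]1 = 0.625 / 0.295 = 2.1186
n = ln(9.5101) / ln(2.1186) = 3.0
Nearest integer order:

3


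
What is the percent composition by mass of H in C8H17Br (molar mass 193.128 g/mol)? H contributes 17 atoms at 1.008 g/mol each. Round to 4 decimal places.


pct = 100 * (n_elem * M_elem) / M_total
mass_contribution = 17 * 1.008 = 17.136 g/mol
pct = 100 * 17.136 / 193.128
pct = 8.87287188 %, rounded to 4 dp:

8.8729 %


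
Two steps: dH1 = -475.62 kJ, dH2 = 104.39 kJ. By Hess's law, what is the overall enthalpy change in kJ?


Hess's law: enthalpy is a state function, so add the step enthalpies.
dH_total = dH1 + dH2 = -475.62 + (104.39)
dH_total = -371.23 kJ:

-371.23 kJ


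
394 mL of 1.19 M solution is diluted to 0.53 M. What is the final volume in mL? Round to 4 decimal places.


Dilution: M1*V1 = M2*V2, solve for V2.
V2 = M1*V1 / M2
V2 = 1.19 * 394 / 0.53
V2 = 468.86 / 0.53
V2 = 884.64150943 mL, rounded to 4 dp:

884.6415 mL


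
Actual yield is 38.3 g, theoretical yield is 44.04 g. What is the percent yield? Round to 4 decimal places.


% yield = 100 * actual / theoretical
% yield = 100 * 38.3 / 44.04
% yield = 86.96639419 %, rounded to 4 dp:

86.9664 %


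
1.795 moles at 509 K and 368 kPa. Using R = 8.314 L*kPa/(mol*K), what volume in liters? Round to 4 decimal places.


PV = nRT, solve for V = nRT / P.
nRT = 1.795 * 8.314 * 509 = 7596.1277
V = 7596.1277 / 368
V = 20.64165136 L, rounded to 4 dp:

20.6417 L


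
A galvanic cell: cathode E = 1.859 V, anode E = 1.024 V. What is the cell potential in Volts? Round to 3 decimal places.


Standard cell potential: E_cell = E_cathode - E_anode.
E_cell = 1.859 - (1.024)
E_cell = 0.835 V, rounded to 3 dp:

0.835 V


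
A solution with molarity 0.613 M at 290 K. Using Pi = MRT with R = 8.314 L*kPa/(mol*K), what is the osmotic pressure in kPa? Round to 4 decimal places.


Osmotic pressure (van't Hoff): Pi = M*R*T.
RT = 8.314 * 290 = 2411.06
Pi = 0.613 * 2411.06
Pi = 1477.97978 kPa, rounded to 4 dp:

1477.9798 kPa


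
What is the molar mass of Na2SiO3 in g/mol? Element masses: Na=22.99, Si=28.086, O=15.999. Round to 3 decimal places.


M = sum(count * atomic_mass) over atoms.
M = 2*22.99 + 1*28.086 + 3*15.999
M = 45.98 + 28.086 + 47.997
M = 122.063 g/mol, rounded to 3 dp:

122.063 g/mol


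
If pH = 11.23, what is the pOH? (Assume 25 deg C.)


At 25 deg C, pH + pOH = 14.
pOH = 14 - pH = 14 - 11.23
pOH = 2.77:

2.77


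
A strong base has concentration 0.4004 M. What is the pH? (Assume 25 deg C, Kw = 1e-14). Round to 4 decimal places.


A strong base dissociates completely, so [OH-] equals the given concentration.
pOH = -log10([OH-]) = -log10(0.4004) = 0.397506
pH = 14 - pOH = 14 - 0.397506
pH = 13.602494, rounded to 4 dp:

13.6025


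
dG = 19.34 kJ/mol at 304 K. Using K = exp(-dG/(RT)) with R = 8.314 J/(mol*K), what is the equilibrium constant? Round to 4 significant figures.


dG is in kJ/mol; multiply by 1000 to match R in J/(mol*K).
RT = 8.314 * 304 = 2527.456 J/mol
exponent = -dG*1000 / (RT) = -(19.34*1000) / 2527.456 = -7.65196308
K = exp(-7.65196308)
K = 0.00047511053, rounded to 4 significant figures:

0.0004751


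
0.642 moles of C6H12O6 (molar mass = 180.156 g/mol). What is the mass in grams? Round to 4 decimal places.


mass = n * M
mass = 0.642 * 180.156
mass = 115.660152 g, rounded to 4 dp:

115.6602 g


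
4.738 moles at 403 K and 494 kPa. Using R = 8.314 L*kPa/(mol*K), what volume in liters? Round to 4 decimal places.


PV = nRT, solve for V = nRT / P.
nRT = 4.738 * 8.314 * 403 = 15874.868
V = 15874.868 / 494
V = 32.13536032 L, rounded to 4 dp:

32.1354 L


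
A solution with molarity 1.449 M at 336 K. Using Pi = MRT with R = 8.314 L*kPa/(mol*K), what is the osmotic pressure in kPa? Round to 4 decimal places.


Osmotic pressure (van't Hoff): Pi = M*R*T.
RT = 8.314 * 336 = 2793.504
Pi = 1.449 * 2793.504
Pi = 4047.787296 kPa, rounded to 4 dp:

4047.7873 kPa


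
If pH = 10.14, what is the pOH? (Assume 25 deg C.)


At 25 deg C, pH + pOH = 14.
pOH = 14 - pH = 14 - 10.14
pOH = 3.86:

3.86


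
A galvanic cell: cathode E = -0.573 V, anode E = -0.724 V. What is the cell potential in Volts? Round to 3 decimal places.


Standard cell potential: E_cell = E_cathode - E_anode.
E_cell = -0.573 - (-0.724)
E_cell = 0.151 V, rounded to 3 dp:

0.151 V


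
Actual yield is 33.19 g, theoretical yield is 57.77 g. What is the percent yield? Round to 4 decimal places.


% yield = 100 * actual / theoretical
% yield = 100 * 33.19 / 57.77
% yield = 57.45196469 %, rounded to 4 dp:

57.4520 %


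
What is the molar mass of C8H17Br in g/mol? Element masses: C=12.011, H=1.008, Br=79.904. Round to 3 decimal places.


M = sum(count * atomic_mass) over atoms.
M = 8*12.011 + 17*1.008 + 1*79.904
M = 96.088 + 17.136 + 79.904
M = 193.128 g/mol, rounded to 3 dp:

193.128 g/mol


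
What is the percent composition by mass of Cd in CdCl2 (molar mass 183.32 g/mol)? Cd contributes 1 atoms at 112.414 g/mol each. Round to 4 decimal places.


pct = 100 * (n_elem * M_elem) / M_total
mass_contribution = 1 * 112.414 = 112.414 g/mol
pct = 100 * 112.414 / 183.32
pct = 61.321187 %, rounded to 4 dp:

61.3212 %


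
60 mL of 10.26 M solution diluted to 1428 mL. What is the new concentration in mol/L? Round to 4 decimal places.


Dilution: M1*V1 = M2*V2, solve for M2.
M2 = M1*V1 / V2
M2 = 10.26 * 60 / 1428
M2 = 615.6 / 1428
M2 = 0.43109244 mol/L, rounded to 4 dp:

0.4311 mol/L


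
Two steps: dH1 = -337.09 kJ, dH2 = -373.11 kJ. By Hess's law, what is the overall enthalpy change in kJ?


Hess's law: enthalpy is a state function, so add the step enthalpies.
dH_total = dH1 + dH2 = -337.09 + (-373.11)
dH_total = -710.2 kJ:

-710.20 kJ


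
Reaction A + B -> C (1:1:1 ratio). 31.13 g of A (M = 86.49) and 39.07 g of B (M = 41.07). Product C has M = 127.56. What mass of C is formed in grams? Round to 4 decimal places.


Find moles of each reactant; the smaller value is the limiting reagent in a 1:1:1 reaction, so moles_C equals moles of the limiter.
n_A = mass_A / M_A = 31.13 / 86.49 = 0.359926 mol
n_B = mass_B / M_B = 39.07 / 41.07 = 0.951303 mol
Limiting reagent: A (smaller), n_limiting = 0.359926 mol
mass_C = n_limiting * M_C = 0.359926 * 127.56
mass_C = 45.91216056 g, rounded to 4 dp:

45.9122 g


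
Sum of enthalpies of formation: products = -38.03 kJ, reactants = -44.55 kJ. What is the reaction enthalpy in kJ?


dH_rxn = sum(dH_f products) - sum(dH_f reactants)
dH_rxn = -38.03 - (-44.55)
dH_rxn = 6.52 kJ:

6.52 kJ


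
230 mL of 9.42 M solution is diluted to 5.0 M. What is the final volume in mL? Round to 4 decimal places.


Dilution: M1*V1 = M2*V2, solve for V2.
V2 = M1*V1 / M2
V2 = 9.42 * 230 / 5.0
V2 = 2166.6 / 5.0
V2 = 433.32 mL, rounded to 4 dp:

433.3200 mL


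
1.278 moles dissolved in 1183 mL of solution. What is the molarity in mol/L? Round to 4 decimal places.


Convert volume to liters: V_L = V_mL / 1000.
V_L = 1183 / 1000 = 1.183 L
M = n / V_L = 1.278 / 1.183
M = 1.08030431 mol/L, rounded to 4 dp:

1.0803 mol/L


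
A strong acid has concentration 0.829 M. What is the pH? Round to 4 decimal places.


A strong acid dissociates completely, so [H+] equals the given concentration.
pH = -log10([H+]) = -log10(0.829)
pH = 0.08144547, rounded to 4 dp:

0.0814


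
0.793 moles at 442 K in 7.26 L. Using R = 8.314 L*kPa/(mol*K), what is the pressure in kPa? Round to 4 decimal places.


PV = nRT, solve for P = nRT / V.
nRT = 0.793 * 8.314 * 442 = 2914.1069
P = 2914.1069 / 7.26
P = 401.39213499 kPa, rounded to 4 dp:

401.3921 kPa


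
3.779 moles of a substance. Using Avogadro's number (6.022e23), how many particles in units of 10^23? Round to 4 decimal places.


N = n * NA, then divide by 1e23 for the requested units.
N / 1e23 = n * 6.022
N / 1e23 = 3.779 * 6.022
N / 1e23 = 22.757138, rounded to 4 dp:

22.7571


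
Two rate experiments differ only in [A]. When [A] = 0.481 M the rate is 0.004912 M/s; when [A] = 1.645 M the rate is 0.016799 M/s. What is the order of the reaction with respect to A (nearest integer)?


Rate is proportional to [A]^n, so rate2/rate1 = ([A]2/[A]1)^n. Take logs to solve for n.
rate2/rate1 = 0.016799 / 0.004912 = 3.42
[A]2/[A]1 = 1.645 / 0.481 = 3.42
n = ln(3.42) / ln(3.42) = 1.0
Nearest integer order:

1


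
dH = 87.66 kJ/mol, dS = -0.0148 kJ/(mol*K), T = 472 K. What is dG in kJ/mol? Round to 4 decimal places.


Gibbs: dG = dH - T*dS (consistent units, dS already in kJ/(mol*K)).
T*dS = 472 * -0.0148 = -6.9856
dG = 87.66 - (-6.9856)
dG = 94.6456 kJ/mol, rounded to 4 dp:

94.6456 kJ/mol


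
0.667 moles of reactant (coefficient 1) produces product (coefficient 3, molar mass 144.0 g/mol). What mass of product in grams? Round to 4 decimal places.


Use the coefficient ratio to convert reactant moles to product moles, then multiply by the product's molar mass.
moles_P = moles_R * (coeff_P / coeff_R) = 0.667 * (3/1) = 2.001
mass_P = moles_P * M_P = 2.001 * 144.0
mass_P = 288.144 g, rounded to 4 dp:

288.1440 g


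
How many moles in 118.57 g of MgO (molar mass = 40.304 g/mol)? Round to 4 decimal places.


n = mass / M
n = 118.57 / 40.304
n = 2.94189162 mol, rounded to 4 dp:

2.9419 mol


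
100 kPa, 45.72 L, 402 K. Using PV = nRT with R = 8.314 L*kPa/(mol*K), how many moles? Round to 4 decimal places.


PV = nRT, solve for n = PV / (RT).
PV = 100 * 45.72 = 4572.0
RT = 8.314 * 402 = 3342.228
n = 4572.0 / 3342.228
n = 1.36794976 mol, rounded to 4 dp:

1.3679 mol


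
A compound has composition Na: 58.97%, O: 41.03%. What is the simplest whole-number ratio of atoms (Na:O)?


Assume 100 g of compound, divide each mass% by atomic mass to get moles, then normalize by the smallest to get a raw atom ratio.
Moles per 100 g: Na: 58.97/22.99 = 2.565, O: 41.03/15.999 = 2.5645
Raw ratio (divide by min = 2.5645): Na: 1.0, O: 1.0
Multiply by 1 to clear fractions: Na: 1.0 ~= 1, O: 1.0 ~= 1
Reduce by GCD to get the simplest whole-number ratio:

1:1


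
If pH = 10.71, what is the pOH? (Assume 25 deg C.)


At 25 deg C, pH + pOH = 14.
pOH = 14 - pH = 14 - 10.71
pOH = 3.29:

3.29


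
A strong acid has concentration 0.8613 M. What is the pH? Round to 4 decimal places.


A strong acid dissociates completely, so [H+] equals the given concentration.
pH = -log10([H+]) = -log10(0.8613)
pH = 0.06484555, rounded to 4 dp:

0.0648


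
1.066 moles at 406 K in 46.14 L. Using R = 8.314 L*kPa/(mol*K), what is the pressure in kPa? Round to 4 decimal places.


PV = nRT, solve for P = nRT / V.
nRT = 1.066 * 8.314 * 406 = 3598.2659
P = 3598.2659 / 46.14
P = 77.98582358 kPa, rounded to 4 dp:

77.9858 kPa


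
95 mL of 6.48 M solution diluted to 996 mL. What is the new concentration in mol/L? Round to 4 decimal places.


Dilution: M1*V1 = M2*V2, solve for M2.
M2 = M1*V1 / V2
M2 = 6.48 * 95 / 996
M2 = 615.6 / 996
M2 = 0.61807229 mol/L, rounded to 4 dp:

0.6181 mol/L


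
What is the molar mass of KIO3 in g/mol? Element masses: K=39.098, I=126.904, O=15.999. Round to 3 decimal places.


M = sum(count * atomic_mass) over atoms.
M = 1*39.098 + 1*126.904 + 3*15.999
M = 39.098 + 126.904 + 47.997
M = 213.999 g/mol, rounded to 3 dp:

213.999 g/mol


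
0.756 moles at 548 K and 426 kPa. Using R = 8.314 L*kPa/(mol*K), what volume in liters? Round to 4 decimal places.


PV = nRT, solve for V = nRT / P.
nRT = 0.756 * 8.314 * 548 = 3444.3904
V = 3444.3904 / 426
V = 8.08542347 L, rounded to 4 dp:

8.0854 L


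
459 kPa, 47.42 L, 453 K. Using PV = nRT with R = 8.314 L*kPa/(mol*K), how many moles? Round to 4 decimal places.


PV = nRT, solve for n = PV / (RT).
PV = 459 * 47.42 = 21765.78
RT = 8.314 * 453 = 3766.242
n = 21765.78 / 3766.242
n = 5.77917723 mol, rounded to 4 dp:

5.7792 mol


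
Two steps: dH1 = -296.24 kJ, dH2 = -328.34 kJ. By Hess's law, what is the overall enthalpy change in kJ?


Hess's law: enthalpy is a state function, so add the step enthalpies.
dH_total = dH1 + dH2 = -296.24 + (-328.34)
dH_total = -624.58 kJ:

-624.58 kJ


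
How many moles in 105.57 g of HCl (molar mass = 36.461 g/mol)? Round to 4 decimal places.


n = mass / M
n = 105.57 / 36.461
n = 2.89542251 mol, rounded to 4 dp:

2.8954 mol


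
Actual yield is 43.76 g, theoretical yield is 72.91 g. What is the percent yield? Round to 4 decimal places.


% yield = 100 * actual / theoretical
% yield = 100 * 43.76 / 72.91
% yield = 60.01920176 %, rounded to 4 dp:

60.0192 %


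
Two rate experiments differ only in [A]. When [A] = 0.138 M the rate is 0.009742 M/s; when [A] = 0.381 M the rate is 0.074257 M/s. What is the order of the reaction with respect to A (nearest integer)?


Rate is proportional to [A]^n, so rate2/rate1 = ([A]2/[A]1)^n. Take logs to solve for n.
rate2/rate1 = 0.074257 / 0.009742 = 7.6224
[A]2/[A]1 = 0.381 / 0.138 = 2.7609
n = ln(7.6224) / ln(2.7609) = 2.0
Nearest integer order:

2


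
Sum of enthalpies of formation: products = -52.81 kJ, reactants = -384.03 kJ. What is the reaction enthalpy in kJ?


dH_rxn = sum(dH_f products) - sum(dH_f reactants)
dH_rxn = -52.81 - (-384.03)
dH_rxn = 331.22 kJ:

331.22 kJ


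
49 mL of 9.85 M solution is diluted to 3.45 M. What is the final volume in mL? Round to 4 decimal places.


Dilution: M1*V1 = M2*V2, solve for V2.
V2 = M1*V1 / M2
V2 = 9.85 * 49 / 3.45
V2 = 482.65 / 3.45
V2 = 139.89855072 mL, rounded to 4 dp:

139.8986 mL


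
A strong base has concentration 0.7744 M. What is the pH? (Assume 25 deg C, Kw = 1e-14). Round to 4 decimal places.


A strong base dissociates completely, so [OH-] equals the given concentration.
pOH = -log10([OH-]) = -log10(0.7744) = 0.111035
pH = 14 - pOH = 14 - 0.111035
pH = 13.888965, rounded to 4 dp:

13.8890


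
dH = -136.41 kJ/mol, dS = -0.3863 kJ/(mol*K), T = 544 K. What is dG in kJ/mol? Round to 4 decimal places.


Gibbs: dG = dH - T*dS (consistent units, dS already in kJ/(mol*K)).
T*dS = 544 * -0.3863 = -210.1472
dG = -136.41 - (-210.1472)
dG = 73.7372 kJ/mol, rounded to 4 dp:

73.7372 kJ/mol


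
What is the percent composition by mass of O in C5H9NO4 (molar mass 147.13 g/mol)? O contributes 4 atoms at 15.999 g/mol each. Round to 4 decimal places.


pct = 100 * (n_elem * M_elem) / M_total
mass_contribution = 4 * 15.999 = 63.996 g/mol
pct = 100 * 63.996 / 147.13
pct = 43.49622783 %, rounded to 4 dp:

43.4962 %


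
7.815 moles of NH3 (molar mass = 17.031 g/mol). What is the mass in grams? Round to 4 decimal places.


mass = n * M
mass = 7.815 * 17.031
mass = 133.097265 g, rounded to 4 dp:

133.0973 g


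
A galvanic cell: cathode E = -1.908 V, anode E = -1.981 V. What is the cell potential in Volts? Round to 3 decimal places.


Standard cell potential: E_cell = E_cathode - E_anode.
E_cell = -1.908 - (-1.981)
E_cell = 0.073 V, rounded to 3 dp:

0.073 V


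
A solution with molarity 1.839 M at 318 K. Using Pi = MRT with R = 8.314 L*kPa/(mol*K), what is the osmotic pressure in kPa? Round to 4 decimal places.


Osmotic pressure (van't Hoff): Pi = M*R*T.
RT = 8.314 * 318 = 2643.852
Pi = 1.839 * 2643.852
Pi = 4862.043828 kPa, rounded to 4 dp:

4862.0438 kPa


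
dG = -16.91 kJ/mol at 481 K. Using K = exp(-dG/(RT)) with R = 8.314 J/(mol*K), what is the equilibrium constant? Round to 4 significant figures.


dG is in kJ/mol; multiply by 1000 to match R in J/(mol*K).
RT = 8.314 * 481 = 3999.034 J/mol
exponent = -dG*1000 / (RT) = -(-16.91*1000) / 3999.034 = 4.22852119
K = exp(4.22852119)
K = 68.615688, rounded to 4 significant figures:

68.62


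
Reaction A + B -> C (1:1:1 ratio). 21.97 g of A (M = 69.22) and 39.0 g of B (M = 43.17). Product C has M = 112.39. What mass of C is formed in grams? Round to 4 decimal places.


Find moles of each reactant; the smaller value is the limiting reagent in a 1:1:1 reaction, so moles_C equals moles of the limiter.
n_A = mass_A / M_A = 21.97 / 69.22 = 0.317394 mol
n_B = mass_B / M_B = 39.0 / 43.17 = 0.903405 mol
Limiting reagent: A (smaller), n_limiting = 0.317394 mol
mass_C = n_limiting * M_C = 0.317394 * 112.39
mass_C = 35.67191166 g, rounded to 4 dp:

35.6719 g


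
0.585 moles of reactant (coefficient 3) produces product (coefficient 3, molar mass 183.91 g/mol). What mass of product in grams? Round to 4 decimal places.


Use the coefficient ratio to convert reactant moles to product moles, then multiply by the product's molar mass.
moles_P = moles_R * (coeff_P / coeff_R) = 0.585 * (3/3) = 0.585
mass_P = moles_P * M_P = 0.585 * 183.91
mass_P = 107.58735 g, rounded to 4 dp:

107.5874 g


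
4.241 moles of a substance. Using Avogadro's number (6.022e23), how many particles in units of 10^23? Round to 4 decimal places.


N = n * NA, then divide by 1e23 for the requested units.
N / 1e23 = n * 6.022
N / 1e23 = 4.241 * 6.022
N / 1e23 = 25.539302, rounded to 4 dp:

25.5393


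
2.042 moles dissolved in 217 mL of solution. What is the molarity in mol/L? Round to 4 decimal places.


Convert volume to liters: V_L = V_mL / 1000.
V_L = 217 / 1000 = 0.217 L
M = n / V_L = 2.042 / 0.217
M = 9.41013825 mol/L, rounded to 4 dp:

9.4101 mol/L


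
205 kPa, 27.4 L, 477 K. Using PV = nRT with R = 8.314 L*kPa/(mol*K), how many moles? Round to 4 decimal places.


PV = nRT, solve for n = PV / (RT).
PV = 205 * 27.4 = 5617.0
RT = 8.314 * 477 = 3965.778
n = 5617.0 / 3965.778
n = 1.41636773 mol, rounded to 4 dp:

1.4164 mol


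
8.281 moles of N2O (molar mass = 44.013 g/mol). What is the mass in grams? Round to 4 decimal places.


mass = n * M
mass = 8.281 * 44.013
mass = 364.471653 g, rounded to 4 dp:

364.4717 g


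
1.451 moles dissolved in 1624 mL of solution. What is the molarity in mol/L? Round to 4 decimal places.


Convert volume to liters: V_L = V_mL / 1000.
V_L = 1624 / 1000 = 1.624 L
M = n / V_L = 1.451 / 1.624
M = 0.89347291 mol/L, rounded to 4 dp:

0.8935 mol/L


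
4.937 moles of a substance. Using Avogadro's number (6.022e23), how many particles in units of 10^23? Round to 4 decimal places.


N = n * NA, then divide by 1e23 for the requested units.
N / 1e23 = n * 6.022
N / 1e23 = 4.937 * 6.022
N / 1e23 = 29.730614, rounded to 4 dp:

29.7306


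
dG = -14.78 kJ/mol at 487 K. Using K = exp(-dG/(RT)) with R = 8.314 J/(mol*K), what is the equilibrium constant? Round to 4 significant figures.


dG is in kJ/mol; multiply by 1000 to match R in J/(mol*K).
RT = 8.314 * 487 = 4048.918 J/mol
exponent = -dG*1000 / (RT) = -(-14.78*1000) / 4048.918 = 3.65035795
K = exp(3.65035795)
K = 38.488441, rounded to 4 significant figures:

38.49


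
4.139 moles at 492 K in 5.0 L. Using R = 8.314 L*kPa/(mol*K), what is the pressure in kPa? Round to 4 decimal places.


PV = nRT, solve for P = nRT / V.
nRT = 4.139 * 8.314 * 492 = 16930.5298
P = 16930.5298 / 5.0
P = 3386.10596 kPa, rounded to 4 dp:

3386.1060 kPa


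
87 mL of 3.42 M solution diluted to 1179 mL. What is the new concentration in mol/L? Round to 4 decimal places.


Dilution: M1*V1 = M2*V2, solve for M2.
M2 = M1*V1 / V2
M2 = 3.42 * 87 / 1179
M2 = 297.54 / 1179
M2 = 0.25236641 mol/L, rounded to 4 dp:

0.2524 mol/L


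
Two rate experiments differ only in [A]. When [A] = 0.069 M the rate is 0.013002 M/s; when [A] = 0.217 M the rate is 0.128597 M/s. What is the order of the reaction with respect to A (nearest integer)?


Rate is proportional to [A]^n, so rate2/rate1 = ([A]2/[A]1)^n. Take logs to solve for n.
rate2/rate1 = 0.128597 / 0.013002 = 9.8906
[A]2/[A]1 = 0.217 / 0.069 = 3.1449
n = ln(9.8906) / ln(3.1449) = 2.0
Nearest integer order:

2


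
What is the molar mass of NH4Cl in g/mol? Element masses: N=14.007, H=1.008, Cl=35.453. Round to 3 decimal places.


M = sum(count * atomic_mass) over atoms.
M = 1*14.007 + 4*1.008 + 1*35.453
M = 14.007 + 4.032 + 35.453
M = 53.492 g/mol, rounded to 3 dp:

53.492 g/mol


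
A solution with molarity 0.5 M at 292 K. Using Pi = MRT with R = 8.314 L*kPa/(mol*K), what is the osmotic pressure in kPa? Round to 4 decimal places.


Osmotic pressure (van't Hoff): Pi = M*R*T.
RT = 8.314 * 292 = 2427.688
Pi = 0.5 * 2427.688
Pi = 1213.844 kPa, rounded to 4 dp:

1213.8440 kPa


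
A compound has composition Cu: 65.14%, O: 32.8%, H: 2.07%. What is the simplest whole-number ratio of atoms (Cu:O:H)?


Assume 100 g of compound, divide each mass% by atomic mass to get moles, then normalize by the smallest to get a raw atom ratio.
Moles per 100 g: Cu: 65.14/63.546 = 1.0251, O: 32.8/15.999 = 2.0501, H: 2.07/1.008 = 2.0536
Raw ratio (divide by min = 1.0251): Cu: 1.0, O: 2.0, H: 2.003
Multiply by 1 to clear fractions: Cu: 1.0 ~= 1, O: 2.0 ~= 2, H: 2.003 ~= 2
Reduce by GCD to get the simplest whole-number ratio:

1:2:2


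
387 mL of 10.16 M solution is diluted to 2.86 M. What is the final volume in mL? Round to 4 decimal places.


Dilution: M1*V1 = M2*V2, solve for V2.
V2 = M1*V1 / M2
V2 = 10.16 * 387 / 2.86
V2 = 3931.92 / 2.86
V2 = 1374.7972028 mL, rounded to 4 dp:

1374.7972 mL


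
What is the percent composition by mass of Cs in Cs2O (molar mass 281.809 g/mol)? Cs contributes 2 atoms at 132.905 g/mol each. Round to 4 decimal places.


pct = 100 * (n_elem * M_elem) / M_total
mass_contribution = 2 * 132.905 = 265.81 g/mol
pct = 100 * 265.81 / 281.809
pct = 94.32275052 %, rounded to 4 dp:

94.3228 %


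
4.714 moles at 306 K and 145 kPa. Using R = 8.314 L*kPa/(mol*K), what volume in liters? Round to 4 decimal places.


PV = nRT, solve for V = nRT / P.
nRT = 4.714 * 8.314 * 306 = 11992.812
V = 11992.812 / 145
V = 82.70904828 L, rounded to 4 dp:

82.7090 L


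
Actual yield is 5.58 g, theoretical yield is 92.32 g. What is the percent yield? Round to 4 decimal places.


% yield = 100 * actual / theoretical
% yield = 100 * 5.58 / 92.32
% yield = 6.04419411 %, rounded to 4 dp:

6.0442 %


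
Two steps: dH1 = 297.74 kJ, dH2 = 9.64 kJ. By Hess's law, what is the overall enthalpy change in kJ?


Hess's law: enthalpy is a state function, so add the step enthalpies.
dH_total = dH1 + dH2 = 297.74 + (9.64)
dH_total = 307.38 kJ:

307.38 kJ
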